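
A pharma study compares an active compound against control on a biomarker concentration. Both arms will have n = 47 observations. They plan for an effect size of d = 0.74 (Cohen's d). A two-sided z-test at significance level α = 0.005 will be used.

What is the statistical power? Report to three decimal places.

Power ≈ 0.782

Noncentrality parameter: δ = d·√(n/2) = 0.74 × √(47/2) = 3.5873
Critical value for a two-sided test at α = 0.005: z_{α/2} = 2.807.
Power = Φ(δ − 2.807) + Φ(−δ − 2.807) = Φ(0.780) + Φ(-6.394) = 0.7824 + 0.0000 = 0.7824.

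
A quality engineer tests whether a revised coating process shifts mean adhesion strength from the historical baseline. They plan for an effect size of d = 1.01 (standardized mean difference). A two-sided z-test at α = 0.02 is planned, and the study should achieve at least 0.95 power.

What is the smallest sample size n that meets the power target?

Set Φ(δ − 2.326) = 0.95; then δ − 2.326 = Φ⁻¹(0.95) = 1.645, giving δ = 3.971.
(Ignoring the negligible lower-tail rejection probability gives the usual closed-form inversion.)
δ = d·√n ⇒ n = (δ/d)² = (3.971 / 1.01)² = 15.46.
Rounding up, n = 16.

n = 16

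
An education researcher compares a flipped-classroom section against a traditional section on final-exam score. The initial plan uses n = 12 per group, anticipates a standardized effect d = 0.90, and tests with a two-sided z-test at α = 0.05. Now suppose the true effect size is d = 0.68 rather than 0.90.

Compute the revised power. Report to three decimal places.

Power ≈ 0.384

With d = 0.68: δ = d·√(n/2) = 0.68 × √(12/2) = 1.6657. Critical value z_{0.025} = 1.960.
Revised power = Φ(δ − 1.960) + Φ(−δ − 1.960) = Φ(-0.294) + Φ(-3.626) = 0.3843 + 0.0001 = 0.3844.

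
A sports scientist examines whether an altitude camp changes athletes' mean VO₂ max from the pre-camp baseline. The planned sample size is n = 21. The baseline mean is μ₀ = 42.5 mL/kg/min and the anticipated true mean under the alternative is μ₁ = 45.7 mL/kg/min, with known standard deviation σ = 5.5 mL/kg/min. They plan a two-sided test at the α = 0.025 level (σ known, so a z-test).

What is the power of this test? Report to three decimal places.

Standardized effect: d = |μ₁ − μ₀| / σ = |45.7 − 42.5| / 5.5 = 0.5818
Noncentrality parameter: δ = d·√n = 0.5818 × √21 = 2.6662
Critical value for a two-sided test at α = 0.025: z_{α/2} = 2.241.
Power = Φ(δ − 2.241) + Φ(−δ − 2.241) = Φ(0.425) + Φ(-4.908) = 0.6645 + 0.0000 = 0.6645.

Power ≈ 0.665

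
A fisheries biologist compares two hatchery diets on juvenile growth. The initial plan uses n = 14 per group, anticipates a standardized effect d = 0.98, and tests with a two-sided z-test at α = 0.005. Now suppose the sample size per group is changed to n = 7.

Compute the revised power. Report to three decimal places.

Power ≈ 0.165

With n = 7 per group: δ = d·√(n/2) = 0.98 × √(7/2) = 1.8334. Critical value z_{0.0025} = 2.807.
Revised power = Φ(δ − 2.807) + Φ(−δ − 2.807) = Φ(-0.974) + Φ(-4.640) = 0.1651 + 0.0000 = 0.1651.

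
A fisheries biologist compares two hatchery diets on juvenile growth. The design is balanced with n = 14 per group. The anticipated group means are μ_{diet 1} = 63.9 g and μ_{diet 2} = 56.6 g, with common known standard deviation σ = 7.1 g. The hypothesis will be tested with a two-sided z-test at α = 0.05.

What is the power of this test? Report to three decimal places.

Power ≈ 0.776

Standardized effect: d = |μ_{diet 1} − μ_{diet 2}| / σ = |63.9 − 56.6| / 7.1 = 1.0282
Noncentrality parameter: δ = d·√(n/2) = 1.0282 × √(14/2) = 2.7203
Critical value for a two-sided test at α = 0.05: z_{α/2} = 1.960.
Power = Φ(δ − 1.960) + Φ(−δ − 1.960) = Φ(0.760) + Φ(-4.680) = 0.7765 + 0.0000 = 0.7765.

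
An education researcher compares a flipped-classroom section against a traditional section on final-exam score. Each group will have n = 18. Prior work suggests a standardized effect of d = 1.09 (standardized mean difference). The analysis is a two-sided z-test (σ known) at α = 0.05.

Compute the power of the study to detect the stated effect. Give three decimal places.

Power ≈ 0.905

Noncentrality parameter: δ = d·√(n/2) = 1.09 × √(18/2) = 3.2700
Critical value for a two-sided test at α = 0.05: z_{α/2} = 1.960.
Power = Φ(δ − 1.960) + Φ(−δ − 1.960) = Φ(1.310) + Φ(-5.230) = 0.9049 + 0.0000 = 0.9049.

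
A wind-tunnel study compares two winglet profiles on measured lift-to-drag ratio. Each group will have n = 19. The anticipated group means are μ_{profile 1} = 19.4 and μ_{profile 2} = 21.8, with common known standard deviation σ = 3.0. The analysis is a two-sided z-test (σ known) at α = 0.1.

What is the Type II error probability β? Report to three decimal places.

β ≈ 0.206

Standardized effect: d = |μ_{profile 1} − μ_{profile 2}| / σ = |19.4 − 21.8| / 3.0 = 0.8000
Noncentrality parameter: δ = d·√(n/2) = 0.8000 × √(19/2) = 2.4658
Two-sided α = 0.1 → critical value z_{0.05} = 1.645.
Power = Φ(δ − 1.645) + Φ(−δ − 1.645) = Φ(0.821) + Φ(-4.111) = 0.7942 + 0.0000 = 0.7942.
Type II error: β = 1 − power = 1 − 0.7942 = 0.2058.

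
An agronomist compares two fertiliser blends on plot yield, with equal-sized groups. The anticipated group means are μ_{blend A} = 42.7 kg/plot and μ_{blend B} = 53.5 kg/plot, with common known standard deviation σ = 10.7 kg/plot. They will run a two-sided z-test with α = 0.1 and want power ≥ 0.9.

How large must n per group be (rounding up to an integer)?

Standardized effect: d = |μ_{blend A} − μ_{blend B}| / σ = |42.7 − 53.5| / 10.7 = 1.0093
For power 0.9 need Φ(δ − z_{0.05}) = 0.9, so δ = z_{0.05} + z_{0.10} = 1.645 + 1.282 = 2.926.
(For δ > 0 the lower-tail rejection region contributes negligibly to power, so the one-term inversion is standard.)
δ = d·√(n/2) ⇒ n = 2(δ/d)² = 2 × (2.926 / 1.0093)² = 16.81.
Round up to the next whole unit.

n = 17 per group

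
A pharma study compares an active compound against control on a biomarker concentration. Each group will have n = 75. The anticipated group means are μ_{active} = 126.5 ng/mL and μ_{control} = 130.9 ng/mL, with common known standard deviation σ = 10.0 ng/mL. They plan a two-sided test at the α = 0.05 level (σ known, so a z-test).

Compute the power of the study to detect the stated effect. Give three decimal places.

Standardized effect: d = |μ_{active} − μ_{control}| / σ = |126.5 − 130.9| / 10.0 = 0.4400
Noncentrality parameter: δ = d·√(n/2) = 0.4400 × √(75/2) = 2.6944
Two-sided α = 0.05 → critical value z_{0.025} = 1.960.
Power = Φ(δ − 1.960) + Φ(−δ − 1.960) = Φ(0.734) + Φ(-4.654) = 0.7687 + 0.0000 = 0.7687.

Power ≈ 0.769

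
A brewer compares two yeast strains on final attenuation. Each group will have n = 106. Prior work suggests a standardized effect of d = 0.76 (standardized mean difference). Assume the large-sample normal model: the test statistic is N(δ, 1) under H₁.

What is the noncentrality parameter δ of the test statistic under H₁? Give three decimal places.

The noncentrality parameter scales effect size by the design's sample-size factor: δ = d·√(n/2) = 0.76 × √(106/2) = 5.5329

δ ≈ 5.533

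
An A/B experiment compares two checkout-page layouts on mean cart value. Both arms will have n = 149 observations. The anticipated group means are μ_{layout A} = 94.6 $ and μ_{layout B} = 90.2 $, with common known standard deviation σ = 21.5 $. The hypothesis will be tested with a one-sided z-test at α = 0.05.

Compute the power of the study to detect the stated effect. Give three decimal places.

Standardized effect: d = |μ_{layout A} − μ_{layout B}| / σ = |94.6 − 90.2| / 21.5 = 0.2047
Noncentrality parameter: δ = d·√(n/2) = 0.2047 × √(149/2) = 1.7664
Critical value for a one-sided test at α = 0.05: z_α = 1.645.
Power = P(Z > 1.645 − δ) = Φ(0.122) = 0.5484.

Power ≈ 0.548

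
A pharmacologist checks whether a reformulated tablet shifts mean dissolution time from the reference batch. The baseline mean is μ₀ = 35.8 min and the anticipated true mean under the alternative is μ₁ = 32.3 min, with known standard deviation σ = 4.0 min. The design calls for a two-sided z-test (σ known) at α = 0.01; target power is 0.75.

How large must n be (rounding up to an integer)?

n = 14

Standardized effect: d = |μ₁ − μ₀| / σ = |32.3 − 35.8| / 4.0 = 0.8750
Set Φ(δ − 2.576) = 0.75; then δ − 2.576 = Φ⁻¹(0.75) = 0.674, giving δ = 3.250.
(Ignoring the negligible lower-tail rejection probability gives the usual closed-form inversion.)
δ = d·√n ⇒ n = (δ/d)² = (3.250 / 0.8750)² = 13.80.
Round up to the next whole unit.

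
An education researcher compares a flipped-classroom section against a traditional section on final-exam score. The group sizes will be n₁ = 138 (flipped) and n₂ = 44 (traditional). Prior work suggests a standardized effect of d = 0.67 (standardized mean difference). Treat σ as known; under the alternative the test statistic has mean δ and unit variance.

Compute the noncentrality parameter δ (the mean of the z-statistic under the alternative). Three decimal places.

The noncentrality parameter scales effect size by the design's sample-size factor: δ = d / √(1/n₁ + 1/n₂) = 0.67 / √(1/138 + 1/44) = 3.8699

δ ≈ 3.870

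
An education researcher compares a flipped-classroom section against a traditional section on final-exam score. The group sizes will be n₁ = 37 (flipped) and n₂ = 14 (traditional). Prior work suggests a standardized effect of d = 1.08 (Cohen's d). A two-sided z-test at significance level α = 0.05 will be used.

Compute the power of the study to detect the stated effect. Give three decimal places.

Power ≈ 0.931

Noncentrality parameter: δ = d / √(1/n₁ + 1/n₂) = 1.08 / √(1/37 + 1/14) = 3.4419
Two-sided α = 0.05 → critical value z_{0.025} = 1.960.
Power = Φ(δ − 1.960) + Φ(−δ − 1.960) = Φ(1.482) + Φ(-5.402) = 0.9308 + 0.0000 = 0.9308.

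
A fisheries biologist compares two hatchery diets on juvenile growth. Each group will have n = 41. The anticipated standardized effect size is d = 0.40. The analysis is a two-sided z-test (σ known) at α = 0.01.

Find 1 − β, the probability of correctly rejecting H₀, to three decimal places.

Power ≈ 0.222

Noncentrality parameter: δ = d·√(n/2) = 0.40 × √(41/2) = 1.8111
Critical value for a two-sided test at α = 0.01: z_{α/2} = 2.576.
Power = Φ(δ − 2.576) + Φ(−δ − 2.576) = Φ(-0.765) + Φ(-4.387) = 0.2222 + 0.0000 = 0.2222.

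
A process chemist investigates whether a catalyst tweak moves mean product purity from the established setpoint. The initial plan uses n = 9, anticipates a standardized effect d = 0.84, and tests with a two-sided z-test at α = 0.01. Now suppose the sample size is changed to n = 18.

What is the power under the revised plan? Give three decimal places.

Power ≈ 0.838

With n = 18: δ = d·√n = 0.84 × √18 = 3.5638. Critical value z_{0.005} = 2.576.
Revised power = Φ(δ − 2.576) + Φ(−δ − 2.576) = Φ(0.988) + Φ(-6.140) = 0.8384 + 0.0000 = 0.8384.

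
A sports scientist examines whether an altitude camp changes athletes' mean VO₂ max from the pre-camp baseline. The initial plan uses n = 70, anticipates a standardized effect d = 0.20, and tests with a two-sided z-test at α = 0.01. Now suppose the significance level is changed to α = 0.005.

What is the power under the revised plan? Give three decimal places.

δ = d·√n = 0.20 × √70 = 1.6733 (unchanged). New critical value: z_{0.0025} = 2.807.
Revised power = Φ(δ − 2.807) + Φ(−δ − 2.807) = Φ(-1.134) + Φ(-4.480) = 0.1285 + 0.0000 = 0.1285.

Power ≈ 0.128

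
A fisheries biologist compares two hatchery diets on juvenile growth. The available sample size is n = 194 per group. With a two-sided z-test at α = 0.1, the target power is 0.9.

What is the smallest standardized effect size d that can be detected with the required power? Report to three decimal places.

d ≈ 0.297

Required noncentrality: δ = z_{0.05} + z_{0.10} = 1.645 + 1.282 = 2.926.
(Lower-tail contribution to power is negligible for δ > 0.)
δ = d·√(n/2) ⇒ d = δ/√(n/2) = 2.926/√(194/2) = 0.2971.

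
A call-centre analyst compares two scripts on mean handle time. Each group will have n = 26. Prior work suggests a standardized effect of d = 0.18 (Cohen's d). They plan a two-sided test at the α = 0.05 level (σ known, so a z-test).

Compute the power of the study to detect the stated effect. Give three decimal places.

Noncentrality parameter: δ = d·√(n/2) = 0.18 × √(26/2) = 0.6490
Critical value for a two-sided test at α = 0.05: z_{α/2} = 1.960.
Power = Φ(δ − 1.960) + Φ(−δ − 1.960) = Φ(-1.311) + Φ(-2.609) = 0.0949 + 0.0045 = 0.0995.

Power ≈ 0.099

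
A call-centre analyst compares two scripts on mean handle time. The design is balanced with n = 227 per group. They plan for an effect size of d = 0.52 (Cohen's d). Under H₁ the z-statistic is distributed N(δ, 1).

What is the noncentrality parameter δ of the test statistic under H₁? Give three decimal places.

δ = d·√(n/2) = 0.52 × √(227/2) = 5.5399

δ ≈ 5.540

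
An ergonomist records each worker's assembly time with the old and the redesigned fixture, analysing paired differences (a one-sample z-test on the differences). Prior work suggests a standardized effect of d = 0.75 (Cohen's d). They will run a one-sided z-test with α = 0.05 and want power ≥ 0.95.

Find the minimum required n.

For power 0.95 need Φ(δ − z_{0.05}) = 0.95, so δ = z_{0.05} + z_{0.05} = 1.645 + 1.645 = 3.290.
δ = d·√n ⇒ n = (δ/d)² = (3.290 / 0.75)² = 19.24.
Rounding up, n = 20.

n = 20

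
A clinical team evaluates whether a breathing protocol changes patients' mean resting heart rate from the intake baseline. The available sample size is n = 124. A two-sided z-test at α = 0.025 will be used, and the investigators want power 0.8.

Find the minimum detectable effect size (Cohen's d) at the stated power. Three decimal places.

Required noncentrality: δ = z_{0.0125} + z_{0.20} = 2.241 + 0.842 = 3.083.
(Lower-tail contribution to power is negligible for δ > 0.)
δ = d·√n ⇒ d = δ/√n = 3.083/√124 = 0.2769.

d ≈ 0.277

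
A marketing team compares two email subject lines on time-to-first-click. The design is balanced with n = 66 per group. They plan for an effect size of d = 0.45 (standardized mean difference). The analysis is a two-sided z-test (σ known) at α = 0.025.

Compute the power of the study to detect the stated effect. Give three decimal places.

Noncentrality parameter: δ = d·√(n/2) = 0.45 × √(66/2) = 2.5851
Critical value for a two-sided test at α = 0.025: z_{α/2} = 2.241.
Power = Φ(δ − 2.241) + Φ(−δ − 2.241) = Φ(0.344) + Φ(-4.826) = 0.6344 + 0.0000 = 0.6344.

Power ≈ 0.634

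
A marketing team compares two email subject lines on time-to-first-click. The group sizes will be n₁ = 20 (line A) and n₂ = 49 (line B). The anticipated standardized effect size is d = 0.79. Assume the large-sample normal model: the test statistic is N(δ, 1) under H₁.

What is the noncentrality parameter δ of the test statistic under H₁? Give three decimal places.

The noncentrality parameter scales effect size by the design's sample-size factor: δ = d / √(1/n₁ + 1/n₂) = 0.79 / √(1/20 + 1/49) = 2.9773

δ ≈ 2.977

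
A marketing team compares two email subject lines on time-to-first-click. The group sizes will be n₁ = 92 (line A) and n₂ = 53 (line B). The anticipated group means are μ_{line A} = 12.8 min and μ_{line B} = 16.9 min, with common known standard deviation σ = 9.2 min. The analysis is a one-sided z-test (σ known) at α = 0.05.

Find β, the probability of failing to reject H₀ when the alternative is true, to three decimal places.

β ≈ 0.174

Standardized effect: d = |μ_{line A} − μ_{line B}| / σ = |12.8 − 16.9| / 9.2 = 0.4457
Noncentrality parameter: δ = d / √(1/n₁ + 1/n₂) = 0.4457 / √(1/92 + 1/53) = 2.5843
One-sided α = 0.05 → critical value z_{0.05} = 1.645.
Power = P(Z > 1.645 − δ) = Φ(0.939) = 0.8263.
Type II error: β = 1 − power = 1 − 0.8263 = 0.1737.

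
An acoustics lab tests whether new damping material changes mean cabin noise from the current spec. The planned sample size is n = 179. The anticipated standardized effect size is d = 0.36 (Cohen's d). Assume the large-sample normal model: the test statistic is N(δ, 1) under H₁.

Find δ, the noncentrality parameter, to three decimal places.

δ ≈ 4.816

δ = d·√n = 0.36 × √179 = 4.8165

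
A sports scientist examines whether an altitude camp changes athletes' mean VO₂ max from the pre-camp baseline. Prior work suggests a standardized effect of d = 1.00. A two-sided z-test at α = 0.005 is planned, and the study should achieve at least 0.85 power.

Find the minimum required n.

n = 15

For power 0.85 need Φ(δ − z_{0.0025}) = 0.85, so δ = z_{0.0025} + z_{0.15} = 2.807 + 1.036 = 3.843.
(For δ > 0 the lower-tail rejection region contributes negligibly to power, so the one-term inversion is standard.)
δ = d·√n ⇒ n = (δ/d)² = (3.843 / 1.00)² = 14.77.
Round up to the next whole unit.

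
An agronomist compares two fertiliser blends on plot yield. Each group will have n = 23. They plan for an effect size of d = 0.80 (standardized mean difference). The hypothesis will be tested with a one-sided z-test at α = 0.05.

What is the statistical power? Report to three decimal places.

Noncentrality parameter: δ = d·√(n/2) = 0.80 × √(23/2) = 2.7129
One-sided α = 0.05 → critical value z_{0.05} = 1.645.
Power = Φ(δ − 1.645) = Φ(1.068) = 0.8573.

Power ≈ 0.857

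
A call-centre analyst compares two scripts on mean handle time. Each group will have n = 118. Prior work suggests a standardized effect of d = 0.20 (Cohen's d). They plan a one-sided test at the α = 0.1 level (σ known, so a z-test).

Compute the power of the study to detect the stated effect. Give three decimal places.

Power ≈ 0.601

Noncentrality parameter: δ = d·√(n/2) = 0.20 × √(118/2) = 1.5362
One-sided α = 0.1 → critical value z_{0.1} = 1.282.
Power = Φ(δ − 1.282) = Φ(0.255) = 0.6005.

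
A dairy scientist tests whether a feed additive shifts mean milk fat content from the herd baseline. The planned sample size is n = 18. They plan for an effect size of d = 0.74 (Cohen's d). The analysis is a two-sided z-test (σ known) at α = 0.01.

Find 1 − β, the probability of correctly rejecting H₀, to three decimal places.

Noncentrality parameter: λ = d·√n = 0.74 × √18 = 3.1396
Two-sided α = 0.01 → critical value z_{0.005} = 2.576.
Power = Φ(λ − 2.576) + Φ(−λ − 2.576) = Φ(0.564) + Φ(-5.715) = 0.7135 + 0.0000 = 0.7135.

Power ≈ 0.714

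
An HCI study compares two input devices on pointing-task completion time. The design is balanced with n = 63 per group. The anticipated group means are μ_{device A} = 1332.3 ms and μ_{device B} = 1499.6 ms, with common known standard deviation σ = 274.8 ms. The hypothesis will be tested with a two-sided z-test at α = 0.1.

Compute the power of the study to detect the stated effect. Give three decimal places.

Standardized effect: d = |μ_{device A} − μ_{device B}| / σ = |1332.3 − 1499.6| / 274.8 = 0.6088
Noncentrality parameter: δ = d·√(n/2) = 0.6088 × √(63/2) = 3.4169
Two-sided α = 0.1 → critical value z_{0.05} = 1.645.
Power = Φ(δ − 1.645) + Φ(−δ − 1.645) = Φ(1.772) + Φ(-5.062) = 0.9618 + 0.0000 = 0.9618.

Power ≈ 0.962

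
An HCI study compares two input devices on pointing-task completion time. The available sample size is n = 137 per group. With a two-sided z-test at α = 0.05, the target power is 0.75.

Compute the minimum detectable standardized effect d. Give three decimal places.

Need Φ(δ − 1.960) = 0.75, so δ = 1.960 + 0.674 = 2.634.
(Lower-tail contribution to power is negligible for δ > 0.)
δ = d·√(n/2) ⇒ d = δ/√(n/2) = 2.634/√(137/2) = 0.3183.

d ≈ 0.318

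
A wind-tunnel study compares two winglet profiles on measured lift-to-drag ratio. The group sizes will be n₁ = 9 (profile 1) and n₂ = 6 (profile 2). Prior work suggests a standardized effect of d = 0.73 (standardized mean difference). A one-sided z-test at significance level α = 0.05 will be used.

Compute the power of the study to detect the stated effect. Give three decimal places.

Noncentrality parameter: δ = d / √(1/n₁ + 1/n₂) = 0.73 / √(1/9 + 1/6) = 1.3851
Critical value for a one-sided test at α = 0.05: z_α = 1.645.
Power = P(Z > 1.645 − δ) = Φ(-0.260) = 0.3975.

Power ≈ 0.398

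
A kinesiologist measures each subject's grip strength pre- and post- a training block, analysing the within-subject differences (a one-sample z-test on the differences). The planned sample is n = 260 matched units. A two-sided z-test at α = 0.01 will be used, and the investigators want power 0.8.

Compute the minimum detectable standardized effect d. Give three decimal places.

Required noncentrality: δ = z_{0.005} + z_{0.20} = 2.576 + 0.842 = 3.417.
(The second rejection-region term Φ(−δ − z_{α/2}) is negligible and dropped.)
δ = d·√n ⇒ d = δ/√n = 3.417/√260 = 0.2119.

d ≈ 0.212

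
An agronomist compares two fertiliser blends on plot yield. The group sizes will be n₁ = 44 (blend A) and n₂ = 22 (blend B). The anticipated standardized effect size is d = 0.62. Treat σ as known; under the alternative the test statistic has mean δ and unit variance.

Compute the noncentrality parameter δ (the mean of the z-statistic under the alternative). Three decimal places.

δ ≈ 2.374

δ = d / √(1/n₁ + 1/n₂) = 0.62 / √(1/44 + 1/22) = 2.3744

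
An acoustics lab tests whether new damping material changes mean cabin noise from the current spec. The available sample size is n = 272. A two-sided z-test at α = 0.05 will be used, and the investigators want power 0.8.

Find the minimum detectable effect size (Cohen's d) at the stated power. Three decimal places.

Required noncentrality: δ = z_{0.025} + z_{0.20} = 1.960 + 0.842 = 2.802.
(Lower-tail contribution to power is negligible for δ > 0.)
δ = d·√n ⇒ d = δ/√n = 2.802/√272 = 0.1699.

d ≈ 0.170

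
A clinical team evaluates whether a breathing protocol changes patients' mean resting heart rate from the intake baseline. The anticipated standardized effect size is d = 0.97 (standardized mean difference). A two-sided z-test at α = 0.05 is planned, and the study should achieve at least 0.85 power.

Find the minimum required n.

n = 10

Set Φ(δ − 1.960) = 0.85; then δ − 1.960 = Φ⁻¹(0.85) = 1.036, giving δ = 2.996.
(Ignoring the negligible lower-tail rejection probability gives the usual closed-form inversion.)
δ = d·√n ⇒ n = (δ/d)² = (2.996 / 0.97)² = 9.54.
Round up to the next whole unit.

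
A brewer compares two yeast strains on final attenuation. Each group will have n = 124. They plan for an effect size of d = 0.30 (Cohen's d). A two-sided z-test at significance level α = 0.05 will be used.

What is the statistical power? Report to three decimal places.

Power ≈ 0.656

Noncentrality parameter: δ = d·√(n/2) = 0.30 × √(124/2) = 2.3622
Two-sided α = 0.05 → critical value z_{0.025} = 1.960.
Power = Φ(δ − 1.960) + Φ(−δ − 1.960) = Φ(0.402) + Φ(-4.322) = 0.6562 + 0.0000 = 0.6563.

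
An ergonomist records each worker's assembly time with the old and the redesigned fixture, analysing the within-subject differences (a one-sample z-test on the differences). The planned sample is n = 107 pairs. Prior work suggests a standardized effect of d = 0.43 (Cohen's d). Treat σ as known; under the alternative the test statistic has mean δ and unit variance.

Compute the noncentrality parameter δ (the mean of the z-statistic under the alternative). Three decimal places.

δ ≈ 4.448

δ = d·√n = 0.43 × √107 = 4.4480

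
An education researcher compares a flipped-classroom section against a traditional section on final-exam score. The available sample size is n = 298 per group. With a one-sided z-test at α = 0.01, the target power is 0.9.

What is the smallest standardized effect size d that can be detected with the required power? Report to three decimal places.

Required noncentrality: δ = z_{0.01} + z_{0.10} = 2.326 + 1.282 = 3.608.
δ = d·√(n/2) ⇒ d = δ/√(n/2) = 3.608/√(298/2) = 0.2956.

d ≈ 0.296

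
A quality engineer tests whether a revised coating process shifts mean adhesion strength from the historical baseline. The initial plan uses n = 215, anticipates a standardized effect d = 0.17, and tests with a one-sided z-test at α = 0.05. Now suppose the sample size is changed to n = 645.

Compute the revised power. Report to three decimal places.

With n = 645: δ = d·√n = 0.17 × √645 = 4.3175. Critical value z_{0.05} = 1.645.
Revised power = P(Z > 1.645 − δ) = Φ(2.673) = 0.9962.

Power ≈ 0.996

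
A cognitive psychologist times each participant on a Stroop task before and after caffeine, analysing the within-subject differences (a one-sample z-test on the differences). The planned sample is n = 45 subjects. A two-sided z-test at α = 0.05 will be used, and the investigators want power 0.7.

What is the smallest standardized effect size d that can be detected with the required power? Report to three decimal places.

d ≈ 0.370

Required noncentrality: δ = z_{0.025} + z_{0.30} = 1.960 + 0.524 = 2.484.
(Lower-tail contribution to power is negligible for δ > 0.)
δ = d·√n ⇒ d = δ/√n = 2.484/√45 = 0.3703.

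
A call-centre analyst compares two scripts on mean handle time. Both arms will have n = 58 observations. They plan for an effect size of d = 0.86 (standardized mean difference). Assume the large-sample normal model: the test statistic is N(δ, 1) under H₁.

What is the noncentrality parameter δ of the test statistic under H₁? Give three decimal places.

δ ≈ 4.631

δ = d·√(n/2) = 0.86 × √(58/2) = 4.6312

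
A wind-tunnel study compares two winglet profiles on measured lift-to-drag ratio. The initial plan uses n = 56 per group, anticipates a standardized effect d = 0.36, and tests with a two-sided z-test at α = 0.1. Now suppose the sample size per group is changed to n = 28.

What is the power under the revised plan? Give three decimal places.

Power ≈ 0.384

With n = 28 per group: δ = d·√(n/2) = 0.36 × √(28/2) = 1.3470. Critical value z_{0.05} = 1.645.
Revised power = Φ(δ − 1.645) + Φ(−δ − 1.645) = Φ(-0.298) + Φ(-2.992) = 0.3829 + 0.0014 = 0.3843.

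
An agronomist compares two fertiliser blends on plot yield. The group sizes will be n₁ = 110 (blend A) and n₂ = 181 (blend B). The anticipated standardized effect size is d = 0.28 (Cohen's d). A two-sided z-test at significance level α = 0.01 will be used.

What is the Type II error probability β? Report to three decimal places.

β ≈ 0.602

Noncentrality parameter: δ = d / √(1/n₁ + 1/n₂) = 0.28 / √(1/110 + 1/181) = 2.3160
Critical value for a two-sided test at α = 0.01: z_{α/2} = 2.576.
Power = Φ(δ − 2.576) + Φ(−δ − 2.576) = Φ(-0.260) + Φ(-4.892) = 0.3975 + 0.0000 = 0.3975.
Type II error: β = 1 − power = 1 − 0.3975 = 0.6025.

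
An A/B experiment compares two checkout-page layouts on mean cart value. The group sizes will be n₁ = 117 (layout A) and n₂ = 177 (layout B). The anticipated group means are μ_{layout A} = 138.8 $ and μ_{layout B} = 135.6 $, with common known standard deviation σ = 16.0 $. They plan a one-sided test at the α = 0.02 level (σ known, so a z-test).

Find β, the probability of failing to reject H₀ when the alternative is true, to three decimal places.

β ≈ 0.646

Standardized effect: d = |μ_{layout A} − μ_{layout B}| / σ = |138.8 − 135.6| / 16.0 = 0.2000
Noncentrality parameter: δ = d / √(1/n₁ + 1/n₂) = 0.2000 / √(1/117 + 1/177) = 1.6786
Critical value for a one-sided test at α = 0.02: z_α = 2.054.
Power = P(Z > 2.054 − δ) = Φ(-0.375) = 0.3538.
Type II error: β = 1 − power = 1 − 0.3538 = 0.6462.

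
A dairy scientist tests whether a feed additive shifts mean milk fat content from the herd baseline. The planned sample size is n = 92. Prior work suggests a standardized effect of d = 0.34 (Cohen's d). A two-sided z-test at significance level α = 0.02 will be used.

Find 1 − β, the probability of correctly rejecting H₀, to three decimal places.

Power ≈ 0.825

Noncentrality parameter: δ = d·√n = 0.34 × √92 = 3.2612
Two-sided α = 0.02 → critical value z_{0.01} = 2.326.
Power = Φ(δ − 2.326) + Φ(−δ − 2.326) = Φ(0.935) + Φ(-5.588) = 0.8251 + 0.0000 = 0.8251.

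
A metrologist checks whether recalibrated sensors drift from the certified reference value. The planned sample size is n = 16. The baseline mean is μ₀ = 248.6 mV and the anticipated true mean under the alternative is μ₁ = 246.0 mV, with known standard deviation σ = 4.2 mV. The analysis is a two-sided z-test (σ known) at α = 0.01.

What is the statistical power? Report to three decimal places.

Power ≈ 0.460

Standardized effect: d = |μ₁ − μ₀| / σ = |246.0 − 248.6| / 4.2 = 0.6190
Noncentrality parameter: δ = d·√n = 0.6190 × √16 = 2.4762
Critical value for a two-sided test at α = 0.01: z_{α/2} = 2.576.
Power = Φ(δ − 2.576) + Φ(−δ − 2.576) = Φ(-0.100) + Φ(-5.052) = 0.4603 + 0.0000 = 0.4603.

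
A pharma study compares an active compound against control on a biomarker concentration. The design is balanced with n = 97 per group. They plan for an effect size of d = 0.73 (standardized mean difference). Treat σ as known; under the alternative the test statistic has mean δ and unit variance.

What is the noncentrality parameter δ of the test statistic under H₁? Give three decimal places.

δ ≈ 5.084

δ = d·√(n/2) = 0.73 × √(97/2) = 5.0839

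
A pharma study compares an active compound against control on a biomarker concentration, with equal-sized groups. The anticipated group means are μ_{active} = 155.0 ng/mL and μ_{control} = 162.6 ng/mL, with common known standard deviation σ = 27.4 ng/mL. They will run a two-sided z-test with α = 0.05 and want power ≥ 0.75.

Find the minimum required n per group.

Standardized effect: d = |μ_{active} − μ_{control}| / σ = |155.0 − 162.6| / 27.4 = 0.2774
Set Φ(δ − 1.960) = 0.75; then δ − 1.960 = Φ⁻¹(0.75) = 0.674, giving δ = 2.634.
(Ignoring the negligible lower-tail rejection probability gives the usual closed-form inversion.)
δ = d·√(n/2) ⇒ n = 2(δ/d)² = 2 × (2.634 / 0.2774)² = 180.42.
Round up to the next whole unit.

n = 181 per group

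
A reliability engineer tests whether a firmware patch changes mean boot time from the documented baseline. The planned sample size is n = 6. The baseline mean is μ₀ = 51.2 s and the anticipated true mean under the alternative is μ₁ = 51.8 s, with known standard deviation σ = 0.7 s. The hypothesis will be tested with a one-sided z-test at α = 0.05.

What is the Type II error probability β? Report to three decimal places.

β ≈ 0.325

Standardized effect: d = |μ₁ − μ₀| / σ = |51.8 − 51.2| / 0.7 = 0.8571
Noncentrality parameter: δ = d·√n = 0.8571 × √6 = 2.0996
Critical value for a one-sided test at α = 0.05: z_α = 1.645.
Power = Φ(δ − 1.645) = Φ(0.455) = 0.6753.
Type II error: β = 1 − power = 1 − 0.6753 = 0.3247.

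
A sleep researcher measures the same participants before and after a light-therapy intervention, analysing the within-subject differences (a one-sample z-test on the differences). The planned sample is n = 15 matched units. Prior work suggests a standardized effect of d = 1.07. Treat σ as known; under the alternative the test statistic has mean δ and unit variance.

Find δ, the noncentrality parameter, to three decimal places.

δ ≈ 4.144

The noncentrality parameter scales effect size by the design's sample-size factor: δ = d·√n = 1.07 × √15 = 4.1441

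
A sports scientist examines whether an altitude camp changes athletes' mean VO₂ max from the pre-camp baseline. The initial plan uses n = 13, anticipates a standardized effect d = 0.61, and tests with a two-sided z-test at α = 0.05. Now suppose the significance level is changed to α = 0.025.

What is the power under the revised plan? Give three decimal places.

Power ≈ 0.483

δ = d·√n = 0.61 × √13 = 2.1994 (unchanged). New critical value: z_{0.0125} = 2.241.
Revised power = Φ(δ − 2.241) + Φ(−δ − 2.241) = Φ(-0.042) + Φ(-4.441) = 0.4832 + 0.0000 = 0.4832.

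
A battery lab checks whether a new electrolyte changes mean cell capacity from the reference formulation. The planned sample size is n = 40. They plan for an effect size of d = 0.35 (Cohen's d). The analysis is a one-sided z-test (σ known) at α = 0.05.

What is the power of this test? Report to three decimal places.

Noncentrality parameter: δ = d·√n = 0.35 × √40 = 2.2136
One-sided α = 0.05 → critical value z_{0.05} = 1.645.
Power = P(Z > 1.645 − δ) = Φ(0.569) = 0.7152.

Power ≈ 0.715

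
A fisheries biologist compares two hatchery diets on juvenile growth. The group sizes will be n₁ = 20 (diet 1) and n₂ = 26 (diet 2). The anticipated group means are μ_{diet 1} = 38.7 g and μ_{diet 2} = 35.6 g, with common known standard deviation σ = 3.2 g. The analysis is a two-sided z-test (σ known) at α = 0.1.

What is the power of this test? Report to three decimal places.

Standardized effect: d = |μ_{diet 1} − μ_{diet 2}| / σ = |38.7 − 35.6| / 3.2 = 0.9688
Noncentrality parameter: δ = d / √(1/n₁ + 1/n₂) = 0.9688 / √(1/20 + 1/26) = 3.2571
Critical value for a two-sided test at α = 0.1: z_{α/2} = 1.645.
Power = Φ(δ − 1.645) + Φ(−δ − 1.645) = Φ(1.612) + Φ(-4.902) = 0.9465 + 0.0000 = 0.9465.

Power ≈ 0.947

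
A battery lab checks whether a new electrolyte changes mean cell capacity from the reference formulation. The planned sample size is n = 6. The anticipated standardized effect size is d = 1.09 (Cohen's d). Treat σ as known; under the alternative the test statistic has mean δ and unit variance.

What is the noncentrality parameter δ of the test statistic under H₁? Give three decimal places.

δ ≈ 2.670

δ = d·√n = 1.09 × √6 = 2.6699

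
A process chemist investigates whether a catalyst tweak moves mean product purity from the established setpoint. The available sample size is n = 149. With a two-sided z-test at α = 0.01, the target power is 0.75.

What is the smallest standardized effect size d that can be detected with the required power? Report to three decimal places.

d ≈ 0.266

Need Φ(δ − 2.576) = 0.75, so δ = 2.576 + 0.674 = 3.250.
(The second rejection-region term Φ(−δ − z_{α/2}) is negligible and dropped.)
δ = d·√n ⇒ d = δ/√n = 3.250/√149 = 0.2663.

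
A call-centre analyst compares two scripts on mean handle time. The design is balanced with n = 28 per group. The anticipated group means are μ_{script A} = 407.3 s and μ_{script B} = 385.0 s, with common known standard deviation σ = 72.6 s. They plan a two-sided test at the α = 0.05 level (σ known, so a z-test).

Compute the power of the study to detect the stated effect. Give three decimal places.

Power ≈ 0.210

Standardized effect: d = |μ_{script A} − μ_{script B}| / σ = |407.3 − 385.0| / 72.6 = 0.3072
Noncentrality parameter: δ = d·√(n/2) = 0.3072 × √(28/2) = 1.1493
Two-sided α = 0.05 → critical value z_{0.025} = 1.960.
Power = Φ(δ − 1.960) + Φ(−δ − 1.960) = Φ(-0.811) + Φ(-3.109) = 0.2088 + 0.0009 = 0.2097.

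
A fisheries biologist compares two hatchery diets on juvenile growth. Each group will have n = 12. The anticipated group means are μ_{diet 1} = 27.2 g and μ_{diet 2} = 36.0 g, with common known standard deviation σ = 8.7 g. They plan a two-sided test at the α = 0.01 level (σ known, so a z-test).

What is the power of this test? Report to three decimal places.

Standardized effect: d = |μ_{diet 1} − μ_{diet 2}| / σ = |27.2 − 36.0| / 8.7 = 1.0115
Noncentrality parameter: δ = d·√(n/2) = 1.0115 × √(12/2) = 2.4776
Two-sided α = 0.01 → critical value z_{0.005} = 2.576.
Power = Φ(δ − 2.576) + Φ(−δ − 2.576) = Φ(-0.098) + Φ(-5.053) = 0.4609 + 0.0000 = 0.4609.

Power ≈ 0.461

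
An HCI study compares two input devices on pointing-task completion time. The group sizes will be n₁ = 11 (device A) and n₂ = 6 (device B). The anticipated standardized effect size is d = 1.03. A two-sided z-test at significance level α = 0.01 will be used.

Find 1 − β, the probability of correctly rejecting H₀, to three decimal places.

Power ≈ 0.292

Noncentrality parameter: δ = d / √(1/n₁ + 1/n₂) = 1.03 / √(1/11 + 1/6) = 2.0295
Two-sided α = 0.01 → critical value z_{0.005} = 2.576.
Power = Φ(δ − 2.576) + Φ(−δ − 2.576) = Φ(-0.546) + Φ(-4.605) = 0.2924 + 0.0000 = 0.2924.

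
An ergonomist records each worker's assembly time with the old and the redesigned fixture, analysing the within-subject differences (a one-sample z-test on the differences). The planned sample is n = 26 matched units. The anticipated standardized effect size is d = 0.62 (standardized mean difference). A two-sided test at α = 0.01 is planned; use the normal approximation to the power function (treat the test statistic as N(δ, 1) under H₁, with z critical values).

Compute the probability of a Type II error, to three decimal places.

β ≈ 0.279

Noncentrality parameter: λ = d·√n = 0.62 × √26 = 3.1614
Critical value for a two-sided test at α = 0.01: z_{α/2} = 2.576.
Power = Φ(λ − 2.576) + Φ(−λ − 2.576) = Φ(0.586) + Φ(-5.737) = 0.7209 + 0.0000 = 0.7209.
Type II error: β = 1 − power = 1 − 0.7209 = 0.2791.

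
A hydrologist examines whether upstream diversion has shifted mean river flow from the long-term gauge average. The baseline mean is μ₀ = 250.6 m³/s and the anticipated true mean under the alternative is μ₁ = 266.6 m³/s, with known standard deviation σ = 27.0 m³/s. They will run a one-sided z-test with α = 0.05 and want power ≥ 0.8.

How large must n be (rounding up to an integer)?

n = 18

Standardized effect: d = |μ₁ − μ₀| / σ = |266.6 − 250.6| / 27.0 = 0.5926
Set Φ(δ − 1.645) = 0.8; then δ − 1.645 = Φ⁻¹(0.8) = 0.842, giving δ = 2.486.
δ = d·√n ⇒ n = (δ/d)² = (2.486 / 0.5926)² = 17.61.
Round up to the next whole unit.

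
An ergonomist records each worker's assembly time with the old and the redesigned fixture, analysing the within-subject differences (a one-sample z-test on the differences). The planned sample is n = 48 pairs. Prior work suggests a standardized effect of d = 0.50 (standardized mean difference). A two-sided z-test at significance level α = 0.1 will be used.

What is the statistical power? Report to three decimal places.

Power ≈ 0.966

Noncentrality parameter: δ = d·√n = 0.50 × √48 = 3.4641
Critical value for a two-sided test at α = 0.1: z_{α/2} = 1.645.
Power = Φ(δ − 1.645) + Φ(−δ − 1.645) = Φ(1.819) + Φ(-5.109) = 0.9656 + 0.0000 = 0.9656.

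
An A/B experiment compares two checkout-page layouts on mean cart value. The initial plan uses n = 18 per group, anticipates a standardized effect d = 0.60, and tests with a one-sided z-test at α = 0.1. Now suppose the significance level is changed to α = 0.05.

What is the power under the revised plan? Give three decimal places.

Power ≈ 0.562

δ = d·√(n/2) = 0.60 × √(18/2) = 1.8000 (unchanged). New critical value: z_{0.05} = 1.645.
Revised power = P(Z > 1.645 − δ) = Φ(0.155) = 0.5616.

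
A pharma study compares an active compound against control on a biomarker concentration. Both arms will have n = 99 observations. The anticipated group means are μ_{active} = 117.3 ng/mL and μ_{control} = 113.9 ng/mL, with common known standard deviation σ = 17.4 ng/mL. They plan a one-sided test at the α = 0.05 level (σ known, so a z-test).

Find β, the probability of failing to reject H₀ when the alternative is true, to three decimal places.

β ≈ 0.606

Standardized effect: d = |μ_{active} − μ_{control}| / σ = |117.3 − 113.9| / 17.4 = 0.1954
Noncentrality parameter: δ = d·√(n/2) = 0.1954 × √(99/2) = 1.3748
Critical value for a one-sided test at α = 0.05: z_α = 1.645.
Power = P(Z > 1.645 − δ) = Φ(-0.270) = 0.3936.
Type II error: β = 1 − power = 1 − 0.3936 = 0.6064.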